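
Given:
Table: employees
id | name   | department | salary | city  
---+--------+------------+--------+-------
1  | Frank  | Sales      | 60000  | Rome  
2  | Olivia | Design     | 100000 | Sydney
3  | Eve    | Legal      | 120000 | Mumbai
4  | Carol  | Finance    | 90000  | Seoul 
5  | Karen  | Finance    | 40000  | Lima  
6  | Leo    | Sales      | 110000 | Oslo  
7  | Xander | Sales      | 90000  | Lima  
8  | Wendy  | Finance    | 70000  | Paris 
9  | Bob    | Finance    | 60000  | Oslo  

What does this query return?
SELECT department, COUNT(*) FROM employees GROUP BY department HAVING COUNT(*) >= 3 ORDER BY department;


Groups with count >= 3:
  Finance: 4 -> PASS
  Sales: 3 -> PASS
  Design: 1 -> filtered out
  Legal: 1 -> filtered out


2 groups:
Finance, 4
Sales, 3


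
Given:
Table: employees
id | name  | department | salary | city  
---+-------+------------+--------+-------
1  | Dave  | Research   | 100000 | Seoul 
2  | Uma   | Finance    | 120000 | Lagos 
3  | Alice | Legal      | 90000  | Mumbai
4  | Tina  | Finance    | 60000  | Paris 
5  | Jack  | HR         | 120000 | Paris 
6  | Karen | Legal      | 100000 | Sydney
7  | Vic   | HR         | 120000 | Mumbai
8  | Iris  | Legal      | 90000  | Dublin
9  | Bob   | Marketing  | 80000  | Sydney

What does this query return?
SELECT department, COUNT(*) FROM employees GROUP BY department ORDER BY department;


Assigning each row to its department group:
  Dave -> Research
  Uma -> Finance
  Alice -> Legal
  Tina -> Finance
  Jack -> HR
  Karen -> Legal
  Vic -> HR
  Iris -> Legal
  Bob -> Marketing


5 groups:
Finance, 2
HR, 2
Legal, 3
Marketing, 1
Research, 1


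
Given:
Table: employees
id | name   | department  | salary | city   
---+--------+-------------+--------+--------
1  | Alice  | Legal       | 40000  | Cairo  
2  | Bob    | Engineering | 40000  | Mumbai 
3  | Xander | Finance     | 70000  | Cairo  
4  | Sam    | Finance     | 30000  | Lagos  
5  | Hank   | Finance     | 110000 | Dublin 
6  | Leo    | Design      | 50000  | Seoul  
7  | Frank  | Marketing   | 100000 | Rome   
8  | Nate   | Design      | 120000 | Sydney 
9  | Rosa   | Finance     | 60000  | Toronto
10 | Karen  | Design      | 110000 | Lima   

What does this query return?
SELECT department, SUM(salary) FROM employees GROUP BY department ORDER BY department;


Summing salary within each department:
  Design: 50000 + 120000 + 110000 = 280000
  Engineering: 40000 = 40000
  Finance: 70000 + 30000 + 110000 + 60000 = 270000
  Legal: 40000 = 40000
  Marketing: 100000 = 100000


5 groups:
Design, 280000
Engineering, 40000
Finance, 270000
Legal, 40000
Marketing, 100000


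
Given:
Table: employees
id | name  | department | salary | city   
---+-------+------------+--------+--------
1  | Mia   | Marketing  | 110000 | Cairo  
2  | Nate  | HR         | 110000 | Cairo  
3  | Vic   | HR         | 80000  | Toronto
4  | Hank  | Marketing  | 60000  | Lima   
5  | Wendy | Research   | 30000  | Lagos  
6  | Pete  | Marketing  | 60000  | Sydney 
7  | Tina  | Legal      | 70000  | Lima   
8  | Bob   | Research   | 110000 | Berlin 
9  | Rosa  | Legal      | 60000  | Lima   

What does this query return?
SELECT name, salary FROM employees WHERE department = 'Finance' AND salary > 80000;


Filtering: department = 'Finance' AND salary > 80000
Matching: 0 rows

Empty result set (0 rows)


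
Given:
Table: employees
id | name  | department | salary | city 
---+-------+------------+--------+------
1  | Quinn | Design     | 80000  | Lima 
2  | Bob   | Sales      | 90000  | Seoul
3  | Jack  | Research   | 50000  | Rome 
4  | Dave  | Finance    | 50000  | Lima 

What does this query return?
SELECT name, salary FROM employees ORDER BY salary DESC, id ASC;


Sorting by salary DESC, then id ASC for ties

4 rows:
Bob, 90000
Quinn, 80000
Jack, 50000
Dave, 50000


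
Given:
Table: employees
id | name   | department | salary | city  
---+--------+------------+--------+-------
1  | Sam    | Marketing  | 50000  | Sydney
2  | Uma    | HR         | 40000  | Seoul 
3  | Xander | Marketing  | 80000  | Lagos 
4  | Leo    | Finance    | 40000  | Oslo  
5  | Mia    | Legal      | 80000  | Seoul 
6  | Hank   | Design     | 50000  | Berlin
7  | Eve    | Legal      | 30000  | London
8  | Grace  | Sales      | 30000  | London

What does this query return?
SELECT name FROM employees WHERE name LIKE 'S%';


LIKE 'S%' matches names starting with 'S'
Matching: 1

1 rows:
Sam


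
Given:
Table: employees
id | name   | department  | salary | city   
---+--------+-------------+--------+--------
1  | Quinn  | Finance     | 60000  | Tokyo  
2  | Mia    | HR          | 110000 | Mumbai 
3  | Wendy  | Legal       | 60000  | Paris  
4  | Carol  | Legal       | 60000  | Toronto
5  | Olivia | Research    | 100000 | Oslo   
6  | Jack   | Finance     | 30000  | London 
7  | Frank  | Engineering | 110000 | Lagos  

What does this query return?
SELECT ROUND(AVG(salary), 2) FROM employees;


SUM(salary) = 530000
COUNT = 7
ROUND(AVG, 2) = ROUND(530000 / 7, 2) = 75714.29

75714.29


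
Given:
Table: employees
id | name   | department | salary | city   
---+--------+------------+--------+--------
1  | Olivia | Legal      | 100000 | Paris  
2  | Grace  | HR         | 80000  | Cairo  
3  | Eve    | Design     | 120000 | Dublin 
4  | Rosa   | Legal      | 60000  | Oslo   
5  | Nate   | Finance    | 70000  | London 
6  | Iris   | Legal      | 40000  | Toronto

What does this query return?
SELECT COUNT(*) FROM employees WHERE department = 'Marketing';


Counting rows where department = 'Marketing'


0


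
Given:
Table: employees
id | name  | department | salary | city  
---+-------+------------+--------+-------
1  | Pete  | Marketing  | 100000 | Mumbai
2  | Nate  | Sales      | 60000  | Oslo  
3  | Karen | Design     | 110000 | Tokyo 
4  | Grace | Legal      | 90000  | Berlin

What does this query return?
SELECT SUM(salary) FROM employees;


SUM(salary) = 100000 + 60000 + 110000 + 90000 = 360000

360000


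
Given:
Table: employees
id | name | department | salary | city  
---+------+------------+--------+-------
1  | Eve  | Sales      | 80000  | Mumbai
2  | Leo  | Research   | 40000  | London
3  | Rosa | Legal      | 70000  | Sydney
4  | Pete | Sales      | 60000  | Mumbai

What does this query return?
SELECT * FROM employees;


SELECT * returns all 4 rows with all columns

4 rows:
1, Eve, Sales, 80000, Mumbai
2, Leo, Research, 40000, London
3, Rosa, Legal, 70000, Sydney
4, Pete, Sales, 60000, Mumbai


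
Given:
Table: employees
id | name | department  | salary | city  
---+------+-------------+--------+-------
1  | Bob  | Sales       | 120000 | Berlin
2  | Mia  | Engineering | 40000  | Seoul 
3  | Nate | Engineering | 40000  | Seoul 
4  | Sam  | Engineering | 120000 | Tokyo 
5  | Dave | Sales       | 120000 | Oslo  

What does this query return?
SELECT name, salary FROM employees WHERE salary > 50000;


Filtering: salary > 50000
Matching: 3 rows

3 rows:
Bob, 120000
Sam, 120000
Dave, 120000


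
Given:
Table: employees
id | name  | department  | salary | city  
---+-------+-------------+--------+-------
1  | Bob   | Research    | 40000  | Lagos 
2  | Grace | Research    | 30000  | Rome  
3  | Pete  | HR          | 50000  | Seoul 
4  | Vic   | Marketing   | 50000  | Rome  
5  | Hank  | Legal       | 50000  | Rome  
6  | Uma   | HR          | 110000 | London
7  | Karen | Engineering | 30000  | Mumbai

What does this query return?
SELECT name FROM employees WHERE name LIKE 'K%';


LIKE 'K%' matches names starting with 'K'
Matching: 1

1 rows:
Karen


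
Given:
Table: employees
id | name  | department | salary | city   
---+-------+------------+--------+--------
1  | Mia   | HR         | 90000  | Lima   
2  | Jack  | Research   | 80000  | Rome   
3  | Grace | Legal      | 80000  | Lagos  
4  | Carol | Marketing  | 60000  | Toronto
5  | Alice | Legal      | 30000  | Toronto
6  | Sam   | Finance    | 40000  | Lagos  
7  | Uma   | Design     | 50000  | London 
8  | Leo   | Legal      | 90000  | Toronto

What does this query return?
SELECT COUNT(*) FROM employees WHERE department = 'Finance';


Counting rows where department = 'Finance'
  Sam -> MATCH


1


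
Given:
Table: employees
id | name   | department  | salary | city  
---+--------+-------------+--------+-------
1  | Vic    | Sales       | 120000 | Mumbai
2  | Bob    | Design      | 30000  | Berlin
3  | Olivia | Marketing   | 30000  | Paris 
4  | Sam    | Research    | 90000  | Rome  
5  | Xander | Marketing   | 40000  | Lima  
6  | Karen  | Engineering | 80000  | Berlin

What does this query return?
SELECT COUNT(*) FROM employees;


COUNT(*) counts all rows

6


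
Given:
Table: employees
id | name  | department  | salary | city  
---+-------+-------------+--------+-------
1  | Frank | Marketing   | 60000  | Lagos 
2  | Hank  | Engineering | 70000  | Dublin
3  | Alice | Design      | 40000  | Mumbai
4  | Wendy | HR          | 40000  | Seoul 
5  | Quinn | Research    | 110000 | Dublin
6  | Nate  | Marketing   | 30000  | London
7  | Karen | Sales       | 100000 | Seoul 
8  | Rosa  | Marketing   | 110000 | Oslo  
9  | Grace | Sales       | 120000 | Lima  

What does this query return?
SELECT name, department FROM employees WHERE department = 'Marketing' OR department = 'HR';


Filtering: department = 'Marketing' OR 'HR'
Matching: 4 rows

4 rows:
Frank, Marketing
Wendy, HR
Nate, Marketing
Rosa, Marketing


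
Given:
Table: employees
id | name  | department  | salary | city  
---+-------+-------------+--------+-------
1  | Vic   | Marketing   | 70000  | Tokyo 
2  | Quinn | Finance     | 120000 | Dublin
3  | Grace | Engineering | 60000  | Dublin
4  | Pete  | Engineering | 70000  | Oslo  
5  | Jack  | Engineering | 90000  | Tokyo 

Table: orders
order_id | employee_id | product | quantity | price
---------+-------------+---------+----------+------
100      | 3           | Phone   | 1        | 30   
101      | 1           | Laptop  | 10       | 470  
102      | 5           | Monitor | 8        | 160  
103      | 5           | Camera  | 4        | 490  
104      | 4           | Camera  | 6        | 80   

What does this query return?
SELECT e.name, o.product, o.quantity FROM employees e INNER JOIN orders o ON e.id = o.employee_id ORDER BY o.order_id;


Joining employees.id = orders.employee_id:
  employee Grace (id=3) -> order Phone
  employee Vic (id=1) -> order Laptop
  employee Jack (id=5) -> order Monitor
  employee Jack (id=5) -> order Camera
  employee Pete (id=4) -> order Camera


5 rows:
Grace, Phone, 1
Vic, Laptop, 10
Jack, Monitor, 8
Jack, Camera, 4
Pete, Camera, 6


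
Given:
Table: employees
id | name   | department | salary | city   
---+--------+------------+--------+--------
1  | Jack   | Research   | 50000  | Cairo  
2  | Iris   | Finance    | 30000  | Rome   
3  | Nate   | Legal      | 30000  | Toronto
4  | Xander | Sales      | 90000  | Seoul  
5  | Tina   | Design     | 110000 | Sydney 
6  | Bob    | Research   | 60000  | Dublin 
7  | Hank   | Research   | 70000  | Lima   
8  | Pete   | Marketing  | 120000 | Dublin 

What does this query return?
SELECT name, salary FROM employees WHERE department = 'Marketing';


Filtering: department = 'Marketing'
Matching rows: 1

1 rows:
Pete, 120000


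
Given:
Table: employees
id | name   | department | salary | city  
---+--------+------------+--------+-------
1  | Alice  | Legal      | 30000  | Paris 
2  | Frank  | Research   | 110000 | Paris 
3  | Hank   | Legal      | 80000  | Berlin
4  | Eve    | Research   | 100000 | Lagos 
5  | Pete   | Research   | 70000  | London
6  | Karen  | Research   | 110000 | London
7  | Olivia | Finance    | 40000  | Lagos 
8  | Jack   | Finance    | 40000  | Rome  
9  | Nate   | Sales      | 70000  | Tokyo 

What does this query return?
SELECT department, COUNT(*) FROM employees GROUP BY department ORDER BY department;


Assigning each row to its department group:
  Alice -> Legal
  Frank -> Research
  Hank -> Legal
  Eve -> Research
  Pete -> Research
  Karen -> Research
  Olivia -> Finance
  Jack -> Finance
  Nate -> Sales


4 groups:
Finance, 2
Legal, 2
Research, 4
Sales, 1


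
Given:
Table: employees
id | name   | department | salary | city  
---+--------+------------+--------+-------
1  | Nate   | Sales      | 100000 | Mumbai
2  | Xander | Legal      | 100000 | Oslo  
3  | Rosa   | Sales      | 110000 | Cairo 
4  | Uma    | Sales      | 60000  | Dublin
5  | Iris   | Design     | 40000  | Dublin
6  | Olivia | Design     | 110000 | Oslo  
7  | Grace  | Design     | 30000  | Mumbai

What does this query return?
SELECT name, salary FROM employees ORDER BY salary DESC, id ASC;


Sorting by salary DESC, then id ASC for ties

7 rows:
Rosa, 110000
Olivia, 110000
Nate, 100000
Xander, 100000
Uma, 60000
Iris, 40000
Grace, 30000


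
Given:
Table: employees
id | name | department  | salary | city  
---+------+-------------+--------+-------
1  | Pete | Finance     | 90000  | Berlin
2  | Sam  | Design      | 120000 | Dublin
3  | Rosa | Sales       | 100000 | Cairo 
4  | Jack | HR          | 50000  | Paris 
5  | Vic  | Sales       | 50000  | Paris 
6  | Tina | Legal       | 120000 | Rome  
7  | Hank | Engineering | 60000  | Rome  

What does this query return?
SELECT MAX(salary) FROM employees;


Salaries: 90000, 120000, 100000, 50000, 50000, 120000, 60000
MAX = 120000

120000


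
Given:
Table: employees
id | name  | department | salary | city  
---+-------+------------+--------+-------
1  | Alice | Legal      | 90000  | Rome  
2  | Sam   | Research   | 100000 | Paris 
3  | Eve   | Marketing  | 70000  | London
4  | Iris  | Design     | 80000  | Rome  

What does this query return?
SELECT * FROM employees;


SELECT * returns all 4 rows with all columns

4 rows:
1, Alice, Legal, 90000, Rome
2, Sam, Research, 100000, Paris
3, Eve, Marketing, 70000, London
4, Iris, Design, 80000, Rome


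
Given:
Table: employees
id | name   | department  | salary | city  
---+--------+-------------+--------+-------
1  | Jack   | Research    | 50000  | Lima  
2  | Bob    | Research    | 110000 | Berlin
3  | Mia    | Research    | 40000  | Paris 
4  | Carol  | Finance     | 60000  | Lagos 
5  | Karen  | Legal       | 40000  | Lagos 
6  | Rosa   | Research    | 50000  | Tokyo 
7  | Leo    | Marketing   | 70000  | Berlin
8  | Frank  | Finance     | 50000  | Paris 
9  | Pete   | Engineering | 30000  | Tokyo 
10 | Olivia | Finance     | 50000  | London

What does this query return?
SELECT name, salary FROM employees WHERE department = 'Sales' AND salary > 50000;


Filtering: department = 'Sales' AND salary > 50000
Matching: 0 rows

Empty result set (0 rows)


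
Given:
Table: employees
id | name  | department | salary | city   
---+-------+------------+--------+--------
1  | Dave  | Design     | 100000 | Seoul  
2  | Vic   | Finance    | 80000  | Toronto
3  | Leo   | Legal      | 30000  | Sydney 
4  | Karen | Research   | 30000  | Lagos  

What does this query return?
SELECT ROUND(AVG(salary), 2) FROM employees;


SUM(salary) = 240000
COUNT = 4
ROUND(AVG, 2) = ROUND(240000 / 4, 2) = 60000.0

60000.0


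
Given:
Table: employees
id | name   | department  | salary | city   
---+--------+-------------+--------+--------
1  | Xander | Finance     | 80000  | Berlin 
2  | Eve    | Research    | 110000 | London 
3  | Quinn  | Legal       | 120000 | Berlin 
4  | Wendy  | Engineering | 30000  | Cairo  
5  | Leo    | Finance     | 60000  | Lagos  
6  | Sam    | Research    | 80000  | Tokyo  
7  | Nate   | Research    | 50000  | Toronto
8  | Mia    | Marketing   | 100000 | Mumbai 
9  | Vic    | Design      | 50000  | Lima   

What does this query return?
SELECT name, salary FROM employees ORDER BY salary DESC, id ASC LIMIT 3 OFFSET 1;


Sort by salary DESC (id ASC tiebreak), then skip 1 and take 3
Rows 2 through 4

3 rows:
Eve, 110000
Mia, 100000
Xander, 80000


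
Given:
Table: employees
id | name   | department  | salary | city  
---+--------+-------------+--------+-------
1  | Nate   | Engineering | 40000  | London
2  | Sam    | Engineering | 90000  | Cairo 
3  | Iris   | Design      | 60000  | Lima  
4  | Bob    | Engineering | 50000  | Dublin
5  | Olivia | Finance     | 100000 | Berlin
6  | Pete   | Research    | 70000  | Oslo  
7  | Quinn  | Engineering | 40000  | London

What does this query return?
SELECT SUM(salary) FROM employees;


SUM(salary) = 40000 + 90000 + 60000 + 50000 + 100000 + 70000 + 40000 = 450000

450000


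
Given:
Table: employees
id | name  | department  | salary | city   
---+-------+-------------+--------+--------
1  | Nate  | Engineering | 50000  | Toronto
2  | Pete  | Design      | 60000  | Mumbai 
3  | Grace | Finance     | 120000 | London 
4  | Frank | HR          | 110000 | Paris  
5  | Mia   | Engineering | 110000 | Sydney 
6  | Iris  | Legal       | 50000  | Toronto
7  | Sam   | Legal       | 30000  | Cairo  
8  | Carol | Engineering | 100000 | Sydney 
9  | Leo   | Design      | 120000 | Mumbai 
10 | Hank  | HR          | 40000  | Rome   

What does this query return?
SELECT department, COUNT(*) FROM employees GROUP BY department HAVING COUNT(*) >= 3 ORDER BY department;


Groups with count >= 3:
  Engineering: 3 -> PASS
  Design: 2 -> filtered out
  Finance: 1 -> filtered out
  HR: 2 -> filtered out
  Legal: 2 -> filtered out


1 groups:
Engineering, 3


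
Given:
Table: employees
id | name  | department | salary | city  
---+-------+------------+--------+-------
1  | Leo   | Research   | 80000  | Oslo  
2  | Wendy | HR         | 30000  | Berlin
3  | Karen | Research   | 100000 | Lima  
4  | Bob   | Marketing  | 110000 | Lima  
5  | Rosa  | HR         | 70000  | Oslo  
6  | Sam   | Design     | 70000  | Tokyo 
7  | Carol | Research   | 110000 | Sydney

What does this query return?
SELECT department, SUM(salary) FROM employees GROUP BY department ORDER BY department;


Summing salary within each department:
  Design: 70000 = 70000
  HR: 30000 + 70000 = 100000
  Marketing: 110000 = 110000
  Research: 80000 + 100000 + 110000 = 290000


4 groups:
Design, 70000
HR, 100000
Marketing, 110000
Research, 290000


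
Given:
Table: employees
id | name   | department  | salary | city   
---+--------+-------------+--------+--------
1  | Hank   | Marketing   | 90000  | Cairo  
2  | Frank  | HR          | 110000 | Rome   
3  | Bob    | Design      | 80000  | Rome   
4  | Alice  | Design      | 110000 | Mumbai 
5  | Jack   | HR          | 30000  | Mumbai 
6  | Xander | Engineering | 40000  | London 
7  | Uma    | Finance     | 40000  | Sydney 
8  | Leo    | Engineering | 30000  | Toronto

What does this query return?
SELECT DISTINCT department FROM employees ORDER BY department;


All 'department' values (row order): Marketing, HR, Design, Design, HR, Engineering, Finance, Engineering
Removing duplicates leaves 5 unique value(s).

5 values:
Design
Engineering
Finance
HR
Marketing


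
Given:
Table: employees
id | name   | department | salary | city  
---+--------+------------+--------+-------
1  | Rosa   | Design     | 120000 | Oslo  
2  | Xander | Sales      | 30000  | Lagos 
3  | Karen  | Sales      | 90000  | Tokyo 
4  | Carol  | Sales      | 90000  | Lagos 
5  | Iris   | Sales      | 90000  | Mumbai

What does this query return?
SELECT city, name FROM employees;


Projecting columns: city, name

5 rows:
Oslo, Rosa
Lagos, Xander
Tokyo, Karen
Lagos, Carol
Mumbai, Iris


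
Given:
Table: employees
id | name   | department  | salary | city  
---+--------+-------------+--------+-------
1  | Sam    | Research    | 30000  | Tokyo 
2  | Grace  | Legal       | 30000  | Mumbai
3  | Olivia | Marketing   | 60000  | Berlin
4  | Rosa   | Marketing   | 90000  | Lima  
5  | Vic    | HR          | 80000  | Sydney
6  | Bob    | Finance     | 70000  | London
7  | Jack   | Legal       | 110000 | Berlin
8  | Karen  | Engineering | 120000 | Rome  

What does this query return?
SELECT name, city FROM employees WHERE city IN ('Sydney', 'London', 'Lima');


Filtering: city IN ('Sydney', 'London', 'Lima')
Matching: 3 rows

3 rows:
Rosa, Lima
Vic, Sydney
Bob, London


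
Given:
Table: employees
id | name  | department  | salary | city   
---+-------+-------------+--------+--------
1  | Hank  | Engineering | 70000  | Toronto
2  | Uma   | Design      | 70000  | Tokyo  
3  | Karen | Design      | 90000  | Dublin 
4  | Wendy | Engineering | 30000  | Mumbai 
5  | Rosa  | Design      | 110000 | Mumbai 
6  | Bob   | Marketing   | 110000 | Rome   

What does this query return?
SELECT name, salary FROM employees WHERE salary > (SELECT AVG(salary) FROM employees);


Subquery: AVG(salary) = 80000.0
Filtering: salary > 80000.0
  Karen (90000) -> MATCH
  Rosa (110000) -> MATCH
  Bob (110000) -> MATCH


3 rows:
Karen, 90000
Rosa, 110000
Bob, 110000


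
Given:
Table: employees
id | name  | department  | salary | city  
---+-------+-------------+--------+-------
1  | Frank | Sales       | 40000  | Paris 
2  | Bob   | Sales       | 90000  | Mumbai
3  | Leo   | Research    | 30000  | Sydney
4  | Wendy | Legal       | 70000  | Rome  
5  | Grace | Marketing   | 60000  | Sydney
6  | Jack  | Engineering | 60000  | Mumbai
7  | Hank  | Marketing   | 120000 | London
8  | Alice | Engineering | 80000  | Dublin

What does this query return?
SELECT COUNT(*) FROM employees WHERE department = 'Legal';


Counting rows where department = 'Legal'
  Wendy -> MATCH


1


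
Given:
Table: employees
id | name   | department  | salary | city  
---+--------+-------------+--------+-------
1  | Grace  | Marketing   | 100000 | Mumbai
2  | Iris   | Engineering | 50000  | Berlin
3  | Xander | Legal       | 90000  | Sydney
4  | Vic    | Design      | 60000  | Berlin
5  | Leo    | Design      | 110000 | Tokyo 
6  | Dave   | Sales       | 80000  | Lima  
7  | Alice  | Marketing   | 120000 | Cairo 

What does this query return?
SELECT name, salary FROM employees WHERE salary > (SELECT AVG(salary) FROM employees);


Subquery: AVG(salary) = 87142.86
Filtering: salary > 87142.86
  Grace (100000) -> MATCH
  Xander (90000) -> MATCH
  Leo (110000) -> MATCH
  Alice (120000) -> MATCH


4 rows:
Grace, 100000
Xander, 90000
Leo, 110000
Alice, 120000


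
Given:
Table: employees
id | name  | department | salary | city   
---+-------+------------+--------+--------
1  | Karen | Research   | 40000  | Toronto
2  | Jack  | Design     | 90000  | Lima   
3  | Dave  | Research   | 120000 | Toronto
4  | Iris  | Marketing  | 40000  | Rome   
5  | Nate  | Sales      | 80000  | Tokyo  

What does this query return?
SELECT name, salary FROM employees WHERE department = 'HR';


Filtering: department = 'HR'
Matching rows: 0

Empty result set (0 rows)


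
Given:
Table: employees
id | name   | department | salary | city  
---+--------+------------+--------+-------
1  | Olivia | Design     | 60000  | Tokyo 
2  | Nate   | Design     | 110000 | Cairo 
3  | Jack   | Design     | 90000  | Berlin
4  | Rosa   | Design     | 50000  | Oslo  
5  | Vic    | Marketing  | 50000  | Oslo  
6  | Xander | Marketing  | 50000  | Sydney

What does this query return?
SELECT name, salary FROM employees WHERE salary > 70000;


Filtering: salary > 70000
Matching: 2 rows

2 rows:
Nate, 110000
Jack, 90000


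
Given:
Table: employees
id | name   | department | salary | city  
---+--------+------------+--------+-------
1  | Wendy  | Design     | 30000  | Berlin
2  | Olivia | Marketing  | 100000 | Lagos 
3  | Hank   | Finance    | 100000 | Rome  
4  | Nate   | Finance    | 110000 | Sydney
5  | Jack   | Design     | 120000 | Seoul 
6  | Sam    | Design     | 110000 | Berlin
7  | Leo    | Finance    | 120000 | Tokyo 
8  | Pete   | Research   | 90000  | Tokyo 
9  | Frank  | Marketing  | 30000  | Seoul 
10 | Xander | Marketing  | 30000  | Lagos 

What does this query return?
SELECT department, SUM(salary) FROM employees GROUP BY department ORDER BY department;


Summing salary within each department:
  Design: 30000 + 120000 + 110000 = 260000
  Finance: 100000 + 110000 + 120000 = 330000
  Marketing: 100000 + 30000 + 30000 = 160000
  Research: 90000 = 90000


4 groups:
Design, 260000
Finance, 330000
Marketing, 160000
Research, 90000


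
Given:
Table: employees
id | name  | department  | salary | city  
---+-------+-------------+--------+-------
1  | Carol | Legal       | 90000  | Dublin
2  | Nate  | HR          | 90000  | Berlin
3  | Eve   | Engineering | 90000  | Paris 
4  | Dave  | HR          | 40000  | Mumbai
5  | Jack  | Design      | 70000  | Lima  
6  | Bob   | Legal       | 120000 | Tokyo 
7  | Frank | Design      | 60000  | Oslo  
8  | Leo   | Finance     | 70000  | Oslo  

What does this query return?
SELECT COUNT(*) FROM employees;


COUNT(*) counts all rows

8


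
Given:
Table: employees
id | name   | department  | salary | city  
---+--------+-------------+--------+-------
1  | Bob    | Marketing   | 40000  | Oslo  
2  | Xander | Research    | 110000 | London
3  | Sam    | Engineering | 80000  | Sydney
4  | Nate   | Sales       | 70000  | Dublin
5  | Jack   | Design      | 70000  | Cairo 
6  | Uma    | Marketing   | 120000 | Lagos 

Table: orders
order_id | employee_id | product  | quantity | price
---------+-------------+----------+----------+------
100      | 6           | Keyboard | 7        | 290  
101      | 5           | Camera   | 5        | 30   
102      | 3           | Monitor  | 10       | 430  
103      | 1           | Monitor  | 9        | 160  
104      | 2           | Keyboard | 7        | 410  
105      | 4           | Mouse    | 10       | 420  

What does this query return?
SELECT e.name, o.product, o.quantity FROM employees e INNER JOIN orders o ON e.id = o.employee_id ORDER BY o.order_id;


Joining employees.id = orders.employee_id:
  employee Uma (id=6) -> order Keyboard
  employee Jack (id=5) -> order Camera
  employee Sam (id=3) -> order Monitor
  employee Bob (id=1) -> order Monitor
  employee Xander (id=2) -> order Keyboard
  employee Nate (id=4) -> order Mouse


6 rows:
Uma, Keyboard, 7
Jack, Camera, 5
Sam, Monitor, 10
Bob, Monitor, 9
Xander, Keyboard, 7
Nate, Mouse, 10


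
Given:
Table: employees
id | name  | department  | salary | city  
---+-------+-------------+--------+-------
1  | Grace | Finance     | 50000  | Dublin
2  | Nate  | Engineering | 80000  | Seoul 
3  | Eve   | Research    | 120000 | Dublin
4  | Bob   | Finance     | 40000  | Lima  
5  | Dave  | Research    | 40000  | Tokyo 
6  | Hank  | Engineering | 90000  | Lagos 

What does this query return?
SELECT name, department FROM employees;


Projecting columns: name, department

6 rows:
Grace, Finance
Nate, Engineering
Eve, Research
Bob, Finance
Dave, Research
Hank, Engineering


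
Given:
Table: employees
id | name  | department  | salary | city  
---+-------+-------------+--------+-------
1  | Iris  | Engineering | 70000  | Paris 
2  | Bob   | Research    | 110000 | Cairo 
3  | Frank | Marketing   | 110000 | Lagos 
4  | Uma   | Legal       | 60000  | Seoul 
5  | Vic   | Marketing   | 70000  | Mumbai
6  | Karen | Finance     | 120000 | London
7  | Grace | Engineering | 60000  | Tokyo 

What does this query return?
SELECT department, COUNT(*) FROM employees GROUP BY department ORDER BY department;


Assigning each row to its department group:
  Iris -> Engineering
  Bob -> Research
  Frank -> Marketing
  Uma -> Legal
  Vic -> Marketing
  Karen -> Finance
  Grace -> Engineering


5 groups:
Engineering, 2
Finance, 1
Legal, 1
Marketing, 2
Research, 1


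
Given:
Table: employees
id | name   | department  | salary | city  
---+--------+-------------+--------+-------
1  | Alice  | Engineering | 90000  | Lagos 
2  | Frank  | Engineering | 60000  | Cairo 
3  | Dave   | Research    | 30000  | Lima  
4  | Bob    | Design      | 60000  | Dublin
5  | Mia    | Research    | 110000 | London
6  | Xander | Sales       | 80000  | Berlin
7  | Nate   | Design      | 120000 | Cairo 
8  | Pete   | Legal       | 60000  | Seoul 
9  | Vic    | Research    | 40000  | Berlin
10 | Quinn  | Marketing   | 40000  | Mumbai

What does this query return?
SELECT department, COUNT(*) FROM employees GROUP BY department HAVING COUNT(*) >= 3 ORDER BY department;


Groups with count >= 3:
  Research: 3 -> PASS
  Design: 2 -> filtered out
  Engineering: 2 -> filtered out
  Legal: 1 -> filtered out
  Marketing: 1 -> filtered out
  Sales: 1 -> filtered out


1 groups:
Research, 3


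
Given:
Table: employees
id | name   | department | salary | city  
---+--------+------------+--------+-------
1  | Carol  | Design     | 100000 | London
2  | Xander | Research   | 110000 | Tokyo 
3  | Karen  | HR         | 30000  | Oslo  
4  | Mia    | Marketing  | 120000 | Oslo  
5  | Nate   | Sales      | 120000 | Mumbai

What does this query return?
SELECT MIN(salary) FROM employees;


Salaries: 100000, 110000, 30000, 120000, 120000
MIN = 30000

30000


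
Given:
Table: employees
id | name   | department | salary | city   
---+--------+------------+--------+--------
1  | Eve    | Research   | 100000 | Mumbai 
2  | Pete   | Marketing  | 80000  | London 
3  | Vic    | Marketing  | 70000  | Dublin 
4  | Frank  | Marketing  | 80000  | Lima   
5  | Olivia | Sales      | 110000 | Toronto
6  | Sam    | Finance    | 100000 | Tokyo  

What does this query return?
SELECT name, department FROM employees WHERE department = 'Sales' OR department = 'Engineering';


Filtering: department = 'Sales' OR 'Engineering'
Matching: 1 rows

1 rows:
Olivia, Sales


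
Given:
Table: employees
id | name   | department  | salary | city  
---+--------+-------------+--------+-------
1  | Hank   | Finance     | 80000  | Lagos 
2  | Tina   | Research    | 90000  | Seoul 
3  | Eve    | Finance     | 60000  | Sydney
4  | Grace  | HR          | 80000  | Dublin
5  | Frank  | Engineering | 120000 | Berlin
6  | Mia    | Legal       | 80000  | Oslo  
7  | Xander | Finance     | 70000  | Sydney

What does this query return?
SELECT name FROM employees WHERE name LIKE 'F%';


LIKE 'F%' matches names starting with 'F'
Matching: 1

1 rows:
Frank


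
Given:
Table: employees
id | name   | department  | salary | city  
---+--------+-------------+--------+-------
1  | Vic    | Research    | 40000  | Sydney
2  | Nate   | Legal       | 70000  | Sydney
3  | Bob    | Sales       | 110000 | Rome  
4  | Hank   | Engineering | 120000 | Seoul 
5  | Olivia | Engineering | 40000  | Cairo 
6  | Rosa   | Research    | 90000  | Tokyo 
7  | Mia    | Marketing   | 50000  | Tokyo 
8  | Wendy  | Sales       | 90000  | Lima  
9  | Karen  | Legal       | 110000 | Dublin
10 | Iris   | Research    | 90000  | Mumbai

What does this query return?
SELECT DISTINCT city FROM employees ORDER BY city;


All 'city' values (row order): Sydney, Sydney, Rome, Seoul, Cairo, Tokyo, Tokyo, Lima, Dublin, Mumbai
Removing duplicates leaves 8 unique value(s).

8 values:
Cairo
Dublin
Lima
Mumbai
Rome
Seoul
Sydney
Tokyo


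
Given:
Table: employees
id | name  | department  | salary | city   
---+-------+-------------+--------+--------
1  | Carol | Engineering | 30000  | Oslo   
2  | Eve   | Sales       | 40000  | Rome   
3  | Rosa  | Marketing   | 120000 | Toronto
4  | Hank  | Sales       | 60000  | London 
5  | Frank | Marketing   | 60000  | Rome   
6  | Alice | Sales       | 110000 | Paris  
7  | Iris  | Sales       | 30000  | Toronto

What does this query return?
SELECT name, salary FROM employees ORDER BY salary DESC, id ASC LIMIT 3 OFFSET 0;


Sort by salary DESC (id ASC tiebreak), then skip 0 and take 3
Rows 1 through 3

3 rows:
Rosa, 120000
Alice, 110000
Hank, 60000


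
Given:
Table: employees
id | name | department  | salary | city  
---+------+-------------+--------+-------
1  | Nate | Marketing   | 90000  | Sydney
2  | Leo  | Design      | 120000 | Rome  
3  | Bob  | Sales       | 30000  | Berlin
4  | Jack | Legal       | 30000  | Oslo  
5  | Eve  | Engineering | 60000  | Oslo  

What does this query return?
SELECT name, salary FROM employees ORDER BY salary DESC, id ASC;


Sorting by salary DESC, then id ASC for ties

5 rows:
Leo, 120000
Nate, 90000
Eve, 60000
Bob, 30000
Jack, 30000


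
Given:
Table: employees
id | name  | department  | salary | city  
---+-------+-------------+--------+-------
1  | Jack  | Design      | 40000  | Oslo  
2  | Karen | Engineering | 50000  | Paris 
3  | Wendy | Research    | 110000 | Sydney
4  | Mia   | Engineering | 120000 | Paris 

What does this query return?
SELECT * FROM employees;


SELECT * returns all 4 rows with all columns

4 rows:
1, Jack, Design, 40000, Oslo
2, Karen, Engineering, 50000, Paris
3, Wendy, Research, 110000, Sydney
4, Mia, Engineering, 120000, Paris


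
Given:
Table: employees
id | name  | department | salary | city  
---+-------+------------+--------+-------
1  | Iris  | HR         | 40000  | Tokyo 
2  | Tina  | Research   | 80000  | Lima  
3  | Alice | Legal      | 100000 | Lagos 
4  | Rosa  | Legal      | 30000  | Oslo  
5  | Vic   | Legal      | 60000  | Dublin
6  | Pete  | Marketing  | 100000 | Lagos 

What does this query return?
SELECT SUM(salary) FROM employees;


SUM(salary) = 40000 + 80000 + 100000 + 30000 + 60000 + 100000 = 410000

410000


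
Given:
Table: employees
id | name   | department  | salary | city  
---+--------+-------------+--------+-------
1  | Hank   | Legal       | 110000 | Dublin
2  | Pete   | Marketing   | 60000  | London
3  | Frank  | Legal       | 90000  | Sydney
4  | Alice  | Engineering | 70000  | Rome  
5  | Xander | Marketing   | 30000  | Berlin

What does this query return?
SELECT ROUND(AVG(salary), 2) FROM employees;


SUM(salary) = 360000
COUNT = 5
ROUND(AVG, 2) = ROUND(360000 / 5, 2) = 72000.0

72000.0


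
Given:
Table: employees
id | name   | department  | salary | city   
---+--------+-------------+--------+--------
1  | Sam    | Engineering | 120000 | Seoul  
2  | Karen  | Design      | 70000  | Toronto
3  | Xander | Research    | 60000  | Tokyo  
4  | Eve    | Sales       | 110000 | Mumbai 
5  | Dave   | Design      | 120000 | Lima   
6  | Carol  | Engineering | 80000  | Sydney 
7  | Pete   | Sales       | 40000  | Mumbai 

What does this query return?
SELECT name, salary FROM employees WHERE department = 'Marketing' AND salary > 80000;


Filtering: department = 'Marketing' AND salary > 80000
Matching: 0 rows

Empty result set (0 rows)


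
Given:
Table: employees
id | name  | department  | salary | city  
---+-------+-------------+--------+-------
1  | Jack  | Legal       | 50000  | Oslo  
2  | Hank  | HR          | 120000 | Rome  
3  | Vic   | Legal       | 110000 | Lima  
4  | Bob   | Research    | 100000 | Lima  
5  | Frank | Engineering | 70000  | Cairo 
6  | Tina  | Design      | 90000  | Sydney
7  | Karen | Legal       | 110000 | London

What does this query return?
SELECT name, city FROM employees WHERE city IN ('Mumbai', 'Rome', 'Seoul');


Filtering: city IN ('Mumbai', 'Rome', 'Seoul')
Matching: 1 rows

1 rows:
Hank, Rome


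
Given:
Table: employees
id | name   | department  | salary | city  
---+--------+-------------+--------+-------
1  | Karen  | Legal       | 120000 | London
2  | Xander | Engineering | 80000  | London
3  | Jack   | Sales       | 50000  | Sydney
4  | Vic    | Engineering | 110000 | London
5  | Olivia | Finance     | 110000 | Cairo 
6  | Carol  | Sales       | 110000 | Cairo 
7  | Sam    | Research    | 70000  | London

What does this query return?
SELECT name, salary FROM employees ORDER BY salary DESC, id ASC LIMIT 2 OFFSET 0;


Sort by salary DESC (id ASC tiebreak), then skip 0 and take 2
Rows 1 through 2

2 rows:
Karen, 120000
Vic, 110000


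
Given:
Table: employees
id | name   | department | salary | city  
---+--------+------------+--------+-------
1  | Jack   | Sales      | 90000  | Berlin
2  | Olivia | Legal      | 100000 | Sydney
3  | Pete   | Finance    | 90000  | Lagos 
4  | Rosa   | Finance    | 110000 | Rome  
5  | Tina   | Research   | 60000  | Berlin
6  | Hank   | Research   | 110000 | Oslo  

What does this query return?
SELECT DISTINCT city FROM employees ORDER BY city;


All 'city' values (row order): Berlin, Sydney, Lagos, Rome, Berlin, Oslo
Removing duplicates leaves 5 unique value(s).

5 values:
Berlin
Lagos
Oslo
Rome
Sydney


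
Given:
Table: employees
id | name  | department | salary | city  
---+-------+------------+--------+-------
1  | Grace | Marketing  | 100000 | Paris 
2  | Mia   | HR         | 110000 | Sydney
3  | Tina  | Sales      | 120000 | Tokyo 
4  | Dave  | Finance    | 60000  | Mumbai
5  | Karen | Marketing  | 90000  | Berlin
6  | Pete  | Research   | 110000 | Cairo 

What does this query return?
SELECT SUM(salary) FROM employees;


SUM(salary) = 100000 + 110000 + 120000 + 60000 + 90000 + 110000 = 590000

590000


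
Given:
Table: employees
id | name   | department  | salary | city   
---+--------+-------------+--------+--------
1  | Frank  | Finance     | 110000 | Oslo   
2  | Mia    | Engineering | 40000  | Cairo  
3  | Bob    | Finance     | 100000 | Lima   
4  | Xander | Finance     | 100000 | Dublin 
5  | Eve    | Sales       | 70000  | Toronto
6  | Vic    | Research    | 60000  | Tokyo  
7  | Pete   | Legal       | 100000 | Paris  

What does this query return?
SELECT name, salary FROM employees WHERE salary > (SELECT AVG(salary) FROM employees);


Subquery: AVG(salary) = 82857.14
Filtering: salary > 82857.14
  Frank (110000) -> MATCH
  Bob (100000) -> MATCH
  Xander (100000) -> MATCH
  Pete (100000) -> MATCH


4 rows:
Frank, 110000
Bob, 100000
Xander, 100000
Pete, 100000


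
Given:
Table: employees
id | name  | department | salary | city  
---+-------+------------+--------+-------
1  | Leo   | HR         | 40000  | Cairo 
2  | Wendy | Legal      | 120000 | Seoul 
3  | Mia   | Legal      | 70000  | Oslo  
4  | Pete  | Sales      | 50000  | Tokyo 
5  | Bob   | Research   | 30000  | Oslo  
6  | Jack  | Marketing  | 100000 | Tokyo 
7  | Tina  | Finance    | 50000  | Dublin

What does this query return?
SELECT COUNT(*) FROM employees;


COUNT(*) counts all rows

7


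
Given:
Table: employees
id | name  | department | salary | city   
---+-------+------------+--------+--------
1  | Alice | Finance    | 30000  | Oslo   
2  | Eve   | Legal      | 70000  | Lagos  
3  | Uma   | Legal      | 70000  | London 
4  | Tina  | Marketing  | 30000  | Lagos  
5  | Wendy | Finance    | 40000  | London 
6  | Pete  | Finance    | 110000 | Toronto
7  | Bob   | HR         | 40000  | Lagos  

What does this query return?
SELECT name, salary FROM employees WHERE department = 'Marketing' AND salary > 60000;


Filtering: department = 'Marketing' AND salary > 60000
Matching: 0 rows

Empty result set (0 rows)


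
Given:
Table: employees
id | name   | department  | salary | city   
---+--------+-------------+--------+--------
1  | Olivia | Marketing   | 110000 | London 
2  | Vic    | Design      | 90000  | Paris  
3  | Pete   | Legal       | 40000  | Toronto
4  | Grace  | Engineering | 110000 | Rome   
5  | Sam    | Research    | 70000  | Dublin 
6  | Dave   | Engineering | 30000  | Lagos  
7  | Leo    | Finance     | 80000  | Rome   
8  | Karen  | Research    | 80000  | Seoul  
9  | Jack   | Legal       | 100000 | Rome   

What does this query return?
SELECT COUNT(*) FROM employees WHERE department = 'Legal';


Counting rows where department = 'Legal'
  Pete -> MATCH
  Jack -> MATCH


2


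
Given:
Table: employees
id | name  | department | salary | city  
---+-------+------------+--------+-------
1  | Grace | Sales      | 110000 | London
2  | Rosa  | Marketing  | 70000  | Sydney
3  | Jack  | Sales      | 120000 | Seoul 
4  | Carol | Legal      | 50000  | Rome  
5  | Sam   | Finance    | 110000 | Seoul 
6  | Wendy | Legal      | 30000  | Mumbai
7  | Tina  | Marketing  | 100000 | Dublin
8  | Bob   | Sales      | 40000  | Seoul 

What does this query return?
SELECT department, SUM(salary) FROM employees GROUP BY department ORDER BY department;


Summing salary within each department:
  Finance: 110000 = 110000
  Legal: 50000 + 30000 = 80000
  Marketing: 70000 + 100000 = 170000
  Sales: 110000 + 120000 + 40000 = 270000


4 groups:
Finance, 110000
Legal, 80000
Marketing, 170000
Sales, 270000


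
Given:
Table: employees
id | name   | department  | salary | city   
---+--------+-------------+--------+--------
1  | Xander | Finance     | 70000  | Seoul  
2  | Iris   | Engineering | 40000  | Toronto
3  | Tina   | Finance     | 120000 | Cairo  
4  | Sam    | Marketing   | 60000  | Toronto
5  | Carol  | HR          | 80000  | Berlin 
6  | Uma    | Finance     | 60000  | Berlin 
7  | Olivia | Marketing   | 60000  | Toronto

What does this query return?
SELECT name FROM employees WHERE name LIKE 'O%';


LIKE 'O%' matches names starting with 'O'
Matching: 1

1 rows:
Olivia
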